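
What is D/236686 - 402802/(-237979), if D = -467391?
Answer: -15891648617/56326297594 ≈ -0.28214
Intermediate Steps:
D/236686 - 402802/(-237979) = -467391/236686 - 402802/(-237979) = -467391*1/236686 - 402802*(-1/237979) = -467391/236686 + 402802/237979 = -15891648617/56326297594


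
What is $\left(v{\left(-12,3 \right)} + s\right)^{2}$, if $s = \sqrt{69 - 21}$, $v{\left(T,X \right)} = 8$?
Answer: $112 + 64 \sqrt{3} \approx 222.85$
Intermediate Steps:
$s = 4 \sqrt{3}$ ($s = \sqrt{48} = 4 \sqrt{3} \approx 6.9282$)
$\left(v{\left(-12,3 \right)} + s\right)^{2} = \left(8 + 4 \sqrt{3}\right)^{2}$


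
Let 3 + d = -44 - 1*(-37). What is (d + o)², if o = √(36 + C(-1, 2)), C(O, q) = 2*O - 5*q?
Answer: 124 - 40*√6 ≈ 26.020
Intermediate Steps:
C(O, q) = -5*q + 2*O
o = 2*√6 (o = √(36 + (-5*2 + 2*(-1))) = √(36 + (-10 - 2)) = √(36 - 12) = √24 = 2*√6 ≈ 4.8990)
d = -10 (d = -3 + (-44 - 1*(-37)) = -3 + (-44 + 37) = -3 - 7 = -10)
(d + o)² = (-10 + 2*√6)²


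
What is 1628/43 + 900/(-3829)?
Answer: 6194912/164647 ≈ 37.625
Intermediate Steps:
1628/43 + 900/(-3829) = 1628*(1/43) + 900*(-1/3829) = 1628/43 - 900/3829 = 6194912/164647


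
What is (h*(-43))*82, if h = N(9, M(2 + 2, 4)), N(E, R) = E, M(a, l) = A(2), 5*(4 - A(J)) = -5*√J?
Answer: -31734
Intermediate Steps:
A(J) = 4 + √J (A(J) = 4 - (-1)*√J = 4 + √J)
M(a, l) = 4 + √2
h = 9
(h*(-43))*82 = (9*(-43))*82 = -387*82 = -31734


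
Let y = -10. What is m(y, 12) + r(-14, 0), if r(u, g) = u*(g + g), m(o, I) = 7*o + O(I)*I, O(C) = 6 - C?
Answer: -142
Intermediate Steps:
m(o, I) = 7*o + I*(6 - I) (m(o, I) = 7*o + (6 - I)*I = 7*o + I*(6 - I))
r(u, g) = 2*g*u (r(u, g) = u*(2*g) = 2*g*u)
m(y, 12) + r(-14, 0) = (7*(-10) - 1*12*(-6 + 12)) + 2*0*(-14) = (-70 - 1*12*6) + 0 = (-70 - 72) + 0 = -142 + 0 = -142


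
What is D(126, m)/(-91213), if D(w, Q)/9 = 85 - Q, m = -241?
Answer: -2934/91213 ≈ -0.032166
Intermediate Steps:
D(w, Q) = 765 - 9*Q (D(w, Q) = 9*(85 - Q) = 765 - 9*Q)
D(126, m)/(-91213) = (765 - 9*(-241))/(-91213) = (765 + 2169)*(-1/91213) = 2934*(-1/91213) = -2934/91213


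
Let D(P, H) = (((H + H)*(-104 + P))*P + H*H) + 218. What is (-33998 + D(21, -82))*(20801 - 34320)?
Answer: -3498663124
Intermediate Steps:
D(P, H) = 218 + H**2 + 2*H*P*(-104 + P) (D(P, H) = (((2*H)*(-104 + P))*P + H**2) + 218 = ((2*H*(-104 + P))*P + H**2) + 218 = (2*H*P*(-104 + P) + H**2) + 218 = (H**2 + 2*H*P*(-104 + P)) + 218 = 218 + H**2 + 2*H*P*(-104 + P))
(-33998 + D(21, -82))*(20801 - 34320) = (-33998 + (218 + (-82)**2 - 208*(-82)*21 + 2*(-82)*21**2))*(20801 - 34320) = (-33998 + (218 + 6724 + 358176 + 2*(-82)*441))*(-13519) = (-33998 + (218 + 6724 + 358176 - 72324))*(-13519) = (-33998 + 292794)*(-13519) = 258796*(-13519) = -3498663124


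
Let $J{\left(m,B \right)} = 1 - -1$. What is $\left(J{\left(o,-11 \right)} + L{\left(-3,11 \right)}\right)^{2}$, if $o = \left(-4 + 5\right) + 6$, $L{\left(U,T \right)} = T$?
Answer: $169$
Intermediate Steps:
$o = 7$ ($o = 1 + 6 = 7$)
$J{\left(m,B \right)} = 2$ ($J{\left(m,B \right)} = 1 + 1 = 2$)
$\left(J{\left(o,-11 \right)} + L{\left(-3,11 \right)}\right)^{2} = \left(2 + 11\right)^{2} = 13^{2} = 169$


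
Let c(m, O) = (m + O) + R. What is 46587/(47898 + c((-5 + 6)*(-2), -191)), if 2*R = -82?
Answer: 15529/15888 ≈ 0.97740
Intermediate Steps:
R = -41 (R = (½)*(-82) = -41)
c(m, O) = -41 + O + m (c(m, O) = (m + O) - 41 = (O + m) - 41 = -41 + O + m)
46587/(47898 + c((-5 + 6)*(-2), -191)) = 46587/(47898 + (-41 - 191 + (-5 + 6)*(-2))) = 46587/(47898 + (-41 - 191 + 1*(-2))) = 46587/(47898 + (-41 - 191 - 2)) = 46587/(47898 - 234) = 46587/47664 = 46587*(1/47664) = 15529/15888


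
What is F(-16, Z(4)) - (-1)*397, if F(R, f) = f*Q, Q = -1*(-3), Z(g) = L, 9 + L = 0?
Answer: 370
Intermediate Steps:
L = -9 (L = -9 + 0 = -9)
Z(g) = -9
Q = 3
F(R, f) = 3*f (F(R, f) = f*3 = 3*f)
F(-16, Z(4)) - (-1)*397 = 3*(-9) - (-1)*397 = -27 - 1*(-397) = -27 + 397 = 370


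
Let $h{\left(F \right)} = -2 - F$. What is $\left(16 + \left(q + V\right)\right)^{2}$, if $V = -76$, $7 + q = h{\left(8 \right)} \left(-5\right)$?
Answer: $289$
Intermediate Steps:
$q = 43$ ($q = -7 + \left(-2 - 8\right) \left(-5\right) = -7 - -50 = -7 + 50 = 43$)
$\left(16 + \left(q + V\right)\right)^{2} = \left(16 + \left(43 - 76\right)\right)^{2} = \left(16 - 33\right)^{2} = \left(-17\right)^{2} = 289$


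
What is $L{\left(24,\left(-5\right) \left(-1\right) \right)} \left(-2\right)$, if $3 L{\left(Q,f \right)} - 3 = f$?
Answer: $- \frac{16}{3} \approx -5.3333$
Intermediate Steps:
$L{\left(Q,f \right)} = 1 + \frac{f}{3}$
$L{\left(24,\left(-5\right) \left(-1\right) \right)} \left(-2\right) = \left(1 + \frac{\left(-5\right) \left(-1\right)}{3}\right) \left(-2\right) = \left(1 + \frac{1}{3} \cdot 5\right) \left(-2\right) = \left(1 + \frac{5}{3}\right) \left(-2\right) = \frac{8}{3} \left(-2\right) = - \frac{16}{3}$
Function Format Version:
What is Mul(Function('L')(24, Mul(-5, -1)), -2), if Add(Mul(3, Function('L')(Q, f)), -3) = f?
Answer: Rational(-16, 3) ≈ -5.3333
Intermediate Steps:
Function('L')(Q, f) = Add(1, Mul(Rational(1, 3), f))
Mul(Function('L')(24, Mul(-5, -1)), -2) = Mul(Add(1, Mul(Rational(1, 3), Mul(-5, -1))), -2) = Mul(Add(1, Mul(Rational(1, 3), 5)), -2) = Mul(Add(1, Rational(5, 3)), -2) = Mul(Rational(8, 3), -2) = Rational(-16, 3)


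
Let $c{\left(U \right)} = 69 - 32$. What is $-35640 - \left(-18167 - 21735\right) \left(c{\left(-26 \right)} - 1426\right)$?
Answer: $-55459518$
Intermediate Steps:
$c{\left(U \right)} = 37$ ($c{\left(U \right)} = 69 - 32 = 37$)
$-35640 - \left(-18167 - 21735\right) \left(c{\left(-26 \right)} - 1426\right) = -35640 - \left(-18167 - 21735\right) \left(37 - 1426\right) = -35640 - \left(-39902\right) \left(-1389\right) = -35640 - 55423878 = -55459518$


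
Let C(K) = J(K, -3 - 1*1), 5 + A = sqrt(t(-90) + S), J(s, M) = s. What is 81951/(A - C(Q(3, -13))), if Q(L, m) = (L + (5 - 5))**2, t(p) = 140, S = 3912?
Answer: 573657/1928 + 81951*sqrt(1013)/1928 ≈ 1650.4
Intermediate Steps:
Q(L, m) = L**2 (Q(L, m) = (L + 0)**2 = L**2)
A = -5 + 2*sqrt(1013) (A = -5 + sqrt(140 + 3912) = -5 + sqrt(4052) = -5 + 2*sqrt(1013) ≈ 58.655)
C(K) = K
81951/(A - C(Q(3, -13))) = 81951/((-5 + 2*sqrt(1013)) - 1*3**2) = 81951/((-5 + 2*sqrt(1013)) - 1*9) = 81951/((-5 + 2*sqrt(1013)) - 9) = 81951/(-14 + 2*sqrt(1013))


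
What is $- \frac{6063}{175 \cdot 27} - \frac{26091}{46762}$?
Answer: $- \frac{135599327}{73650150} \approx -1.8411$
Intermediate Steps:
$- \frac{6063}{175 \cdot 27} - \frac{26091}{46762} = - \frac{6063}{4725} - \frac{26091}{46762} = \left(-6063\right) \frac{1}{4725} - \frac{26091}{46762} = - \frac{2021}{1575} - \frac{26091}{46762} = - \frac{135599327}{73650150}$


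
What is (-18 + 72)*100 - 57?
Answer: 5343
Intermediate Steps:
(-18 + 72)*100 - 57 = 54*100 - 57 = 5400 - 57 = 5343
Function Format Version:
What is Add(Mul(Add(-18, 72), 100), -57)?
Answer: 5343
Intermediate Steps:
Add(Mul(Add(-18, 72), 100), -57) = Add(Mul(54, 100), -57) = Add(5400, -57) = 5343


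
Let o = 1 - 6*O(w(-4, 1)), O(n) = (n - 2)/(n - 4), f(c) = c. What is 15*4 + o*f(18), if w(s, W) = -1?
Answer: 66/5 ≈ 13.200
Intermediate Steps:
O(n) = (-2 + n)/(-4 + n)
o = -13/5 (o = 1 - 6*(-2 - 1)/(-4 - 1) = 1 - 6*(-3)/(-5) = 1 - (-6)*(-3)/5 = 1 - 6*3/5 = 1 - 18/5 = -13/5 ≈ -2.6000)
15*4 + o*f(18) = 15*4 - 13/5*18 = 60 - 234/5 = 66/5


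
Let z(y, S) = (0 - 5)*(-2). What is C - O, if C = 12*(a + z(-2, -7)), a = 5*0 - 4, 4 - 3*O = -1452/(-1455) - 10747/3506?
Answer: 356971529/5101230 ≈ 69.978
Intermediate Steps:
O = 10317031/5101230 (O = 4/3 - (-1452/(-1455) - 10747/3506)/3 = 4/3 - (-1452*(-1/1455) - 10747*1/3506)/3 = 4/3 - (484/485 - 10747/3506)/3 = 4/3 - ⅓*(-3515391/1700410) = 4/3 + 1171797/1700410 = 10317031/5101230 ≈ 2.0225)
z(y, S) = 10 (z(y, S) = -5*(-2) = 10)
a = -4 (a = 0 - 4 = -4)
C = 72 (C = 12*(-4 + 10) = 12*6 = 72)
C - O = 72 - 1*10317031/5101230 = 72 - 10317031/5101230 = 356971529/5101230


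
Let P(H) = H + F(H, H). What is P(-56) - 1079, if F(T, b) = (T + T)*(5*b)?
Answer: 30225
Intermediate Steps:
F(T, b) = 10*T*b (F(T, b) = (2*T)*(5*b) = 10*T*b)
P(H) = H + 10*H**2 (P(H) = H + 10*H*H = H + 10*H**2)
P(-56) - 1079 = -56*(1 + 10*(-56)) - 1079 = -56*(1 - 560) - 1079 = -56*(-559) - 1079 = 31304 - 1079 = 30225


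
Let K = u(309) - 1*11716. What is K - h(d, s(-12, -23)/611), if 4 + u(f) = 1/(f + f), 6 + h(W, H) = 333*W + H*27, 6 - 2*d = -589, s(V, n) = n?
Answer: -20915244224/188799 ≈ -1.1078e+5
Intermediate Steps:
d = 595/2 (d = 3 - ½*(-589) = 3 + 589/2 = 595/2 ≈ 297.50)
h(W, H) = -6 + 27*H + 333*W (h(W, H) = -6 + (333*W + H*27) = -6 + (333*W + 27*H) = -6 + (27*H + 333*W) = -6 + 27*H + 333*W)
u(f) = -4 + 1/(2*f) (u(f) = -4 + 1/(f + f) = -4 + 1/(2*f))
K = -7242959/618 (K = (-4 + (½)/309) - 1*11716 = (-4 + (½)*(1/309)) - 11716 = (-4 + 1/618) - 11716 = -2471/618 - 11716 = -7242959/618 ≈ -11720.)
K - h(d, s(-12, -23)/611) = -7242959/618 - (-6 + 27*(-23/611) + 333*(595/2)) = -7242959/618 - (-6 + 27*(-23*1/611) + 198135/2) = -7242959/618 - (-6 + 27*(-23/611) + 198135/2) = -7242959/618 - (-6 - 621/611 + 198135/2) = -7242959/618 - 1*121051911/1222 = -7242959/618 - 121051911/1222 = -20915244224/188799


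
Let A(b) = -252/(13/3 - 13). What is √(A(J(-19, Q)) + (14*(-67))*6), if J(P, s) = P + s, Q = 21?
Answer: I*√946218/13 ≈ 74.826*I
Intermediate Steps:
A(b) = 378/13 (A(b) = -252/((⅓)*13 - 13) = -252/(13/3 - 13) = -252/(-26/3) = -252*(-3/26) = 378/13)
√(A(J(-19, Q)) + (14*(-67))*6) = √(378/13 + (14*(-67))*6) = √(378/13 - 938*6) = √(378/13 - 5628) = √(-72786/13) = I*√946218/13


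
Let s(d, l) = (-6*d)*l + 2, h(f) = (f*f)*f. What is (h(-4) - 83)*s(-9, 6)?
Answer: -47922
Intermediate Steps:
h(f) = f³ (h(f) = f²*f = f³)
s(d, l) = 2 - 6*d*l (s(d, l) = -6*d*l + 2 = 2 - 6*d*l)
(h(-4) - 83)*s(-9, 6) = ((-4)³ - 83)*(2 - 6*(-9)*6) = (-64 - 83)*(2 + 324) = -147*326 = -47922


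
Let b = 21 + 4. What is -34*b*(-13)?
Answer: 11050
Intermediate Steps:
b = 25
-34*b*(-13) = -34*25*(-13) = -850*(-13) = 11050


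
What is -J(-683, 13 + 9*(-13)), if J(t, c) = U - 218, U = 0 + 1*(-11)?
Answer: 229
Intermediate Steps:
U = -11 (U = 0 - 11 = -11)
J(t, c) = -229 (J(t, c) = -11 - 218 = -229)
-J(-683, 13 + 9*(-13)) = -1*(-229) = 229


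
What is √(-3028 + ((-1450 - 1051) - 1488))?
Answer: I*√7017 ≈ 83.768*I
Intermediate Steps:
√(-3028 + ((-1450 - 1051) - 1488)) = √(-3028 + (-2501 - 1488)) = √(-3028 - 3989) = √(-7017) = I*√7017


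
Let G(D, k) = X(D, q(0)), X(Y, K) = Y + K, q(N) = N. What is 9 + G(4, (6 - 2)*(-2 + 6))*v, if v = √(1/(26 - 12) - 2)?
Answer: 9 + 6*I*√42/7 ≈ 9.0 + 5.5549*I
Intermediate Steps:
X(Y, K) = K + Y
G(D, k) = D (G(D, k) = 0 + D = D)
v = 3*I*√42/14 (v = √(1/14 - 2) = √(-27/14) = 3*I*√42/14 ≈ 1.3887*I)
9 + G(4, (6 - 2)*(-2 + 6))*v = 9 + 4*(3*I*√42/14) = 9 + 6*I*√42/7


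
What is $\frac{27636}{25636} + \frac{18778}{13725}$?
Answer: $\frac{215174227}{87963525} \approx 2.4462$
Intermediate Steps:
$\frac{27636}{25636} + \frac{18778}{13725} = 27636 \cdot \frac{1}{25636} + 18778 \cdot \frac{1}{13725} = \frac{6909}{6409} + \frac{18778}{13725} = \frac{215174227}{87963525}$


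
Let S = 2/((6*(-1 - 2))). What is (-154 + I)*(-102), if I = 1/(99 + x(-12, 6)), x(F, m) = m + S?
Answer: 7413717/472 ≈ 15707.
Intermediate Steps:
S = -1/9 (S = 2/((6*(-3))) = 2/(-18) = 2*(-1/18) = -1/9 ≈ -0.11111)
x(F, m) = -1/9 + m (x(F, m) = m - 1/9 = -1/9 + m)
I = 9/944 (I = 1/(99 + (-1/9 + 6)) = 1/(99 + 53/9) = 1/(944/9) = 9/944 ≈ 0.0095339)
(-154 + I)*(-102) = (-154 + 9/944)*(-102) = -145367/944*(-102) = 7413717/472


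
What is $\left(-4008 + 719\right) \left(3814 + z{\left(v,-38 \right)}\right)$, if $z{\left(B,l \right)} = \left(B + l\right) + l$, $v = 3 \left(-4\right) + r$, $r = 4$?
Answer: $-12267970$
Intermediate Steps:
$v = -8$ ($v = 3 \left(-4\right) + 4 = -12 + 4 = -8$)
$z{\left(B,l \right)} = B + 2 l$
$\left(-4008 + 719\right) \left(3814 + z{\left(v,-38 \right)}\right) = \left(-4008 + 719\right) \left(3814 + \left(-8 + 2 \left(-38\right)\right)\right) = - 3289 \left(3814 - 84\right) = \left(-3289\right) 3730 = -12267970$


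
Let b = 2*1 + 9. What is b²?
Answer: 121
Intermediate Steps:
b = 11 (b = 2 + 9 = 11)
b² = 11² = 121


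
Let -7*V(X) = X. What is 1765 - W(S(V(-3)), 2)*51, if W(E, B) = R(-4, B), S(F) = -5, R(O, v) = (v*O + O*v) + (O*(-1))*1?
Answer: 2377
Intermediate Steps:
V(X) = -X/7
R(O, v) = -O + 2*O*v (R(O, v) = (O*v + O*v) - O*1 = 2*O*v - O = -O + 2*O*v)
W(E, B) = 4 - 8*B (W(E, B) = -4*(-1 + 2*B) = 4 - 8*B)
1765 - W(S(V(-3)), 2)*51 = 1765 - (4 - 8*2)*51 = 1765 - (4 - 16)*51 = 1765 - (-12)*51 = 1765 - 1*(-612) = 1765 + 612 = 2377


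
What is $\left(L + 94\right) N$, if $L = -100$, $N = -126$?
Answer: $756$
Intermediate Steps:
$\left(L + 94\right) N = \left(-100 + 94\right) \left(-126\right) = \left(-6\right) \left(-126\right) = 756$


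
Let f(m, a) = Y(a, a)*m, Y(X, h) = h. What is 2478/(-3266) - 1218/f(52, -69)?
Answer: -17801/42458 ≈ -0.41926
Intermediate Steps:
f(m, a) = a*m
2478/(-3266) - 1218/f(52, -69) = 2478/(-3266) - 1218/((-69*52)) = 2478*(-1/3266) - 1218/(-3588) = -1239/1633 - 1218*(-1/3588) = -1239/1633 + 203/598 = -17801/42458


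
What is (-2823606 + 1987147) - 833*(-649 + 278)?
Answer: -527416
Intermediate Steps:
(-2823606 + 1987147) - 833*(-649 + 278) = -836459 - 833*(-371) = -836459 + 309043 = -527416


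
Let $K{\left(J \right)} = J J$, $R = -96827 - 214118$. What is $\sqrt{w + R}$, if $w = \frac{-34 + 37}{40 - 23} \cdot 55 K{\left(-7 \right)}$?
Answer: $\frac{2 i \sqrt{22431415}}{17} \approx 557.2 i$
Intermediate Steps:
$R = -310945$
$K{\left(J \right)} = J^{2}$
$w = \frac{8085}{17}$ ($w = \frac{-34 + 37}{40 - 23} \cdot 55 \left(-7\right)^{2} = \frac{3}{17} \cdot 55 \cdot 49 = \frac{165}{17} \cdot 49 = \frac{8085}{17} \approx 475.59$)
$\sqrt{w + R} = \sqrt{\frac{8085}{17} - 310945} = \sqrt{- \frac{5277980}{17}} = \frac{2 i \sqrt{22431415}}{17}$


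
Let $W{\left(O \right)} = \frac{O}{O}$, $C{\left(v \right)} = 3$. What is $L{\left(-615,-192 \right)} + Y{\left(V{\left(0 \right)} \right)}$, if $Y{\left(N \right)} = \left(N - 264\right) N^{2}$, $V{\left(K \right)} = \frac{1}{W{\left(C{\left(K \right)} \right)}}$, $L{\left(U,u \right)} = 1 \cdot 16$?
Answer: $-247$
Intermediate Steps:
$W{\left(O \right)} = 1$
$L{\left(U,u \right)} = 16$
$V{\left(K \right)} = 1$ ($V{\left(K \right)} = 1^{-1} = 1$)
$Y{\left(N \right)} = N^{2} \left(-264 + N\right)$ ($Y{\left(N \right)} = \left(N - 264\right) N^{2} = \left(-264 + N\right) N^{2} = N^{2} \left(-264 + N\right)$)
$L{\left(-615,-192 \right)} + Y{\left(V{\left(0 \right)} \right)} = 16 + 1^{2} \left(-264 + 1\right) = 16 + 1 \left(-263\right) = 16 - 263 = -247$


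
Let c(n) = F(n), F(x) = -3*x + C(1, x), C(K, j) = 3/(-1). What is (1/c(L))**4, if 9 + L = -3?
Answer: 1/1185921 ≈ 8.4323e-7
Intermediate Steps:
C(K, j) = -3 (C(K, j) = 3*(-1) = -3)
L = -12 (L = -9 - 3 = -12)
F(x) = -3 - 3*x (F(x) = -3*x - 3 = -3 - 3*x)
c(n) = -3 - 3*n
(1/c(L))**4 = (1/(-3 - 3*(-12)))**4 = (1/(-3 + 36))**4 = (1/33)**4 = 1/1185921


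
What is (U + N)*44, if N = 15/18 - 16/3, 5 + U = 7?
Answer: -110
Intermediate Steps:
U = 2 (U = -5 + 7 = 2)
N = -9/2 (N = 15*(1/18) - 16*⅓ = ⅚ - 16/3 = -9/2 ≈ -4.5000)
(U + N)*44 = (2 - 9/2)*44 = -5/2*44 = -110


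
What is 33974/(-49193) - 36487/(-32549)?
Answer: 62644115/145562087 ≈ 0.43036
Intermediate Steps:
33974/(-49193) - 36487/(-32549) = 33974*(-1/49193) - 36487*(-1/32549) = -33974/49193 + 3317/2959 = 62644115/145562087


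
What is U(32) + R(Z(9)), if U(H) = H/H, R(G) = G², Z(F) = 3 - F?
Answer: 37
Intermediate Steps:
U(H) = 1
U(32) + R(Z(9)) = 1 + (3 - 1*9)² = 1 + (3 - 9)² = 1 + (-6)² = 1 + 36 = 37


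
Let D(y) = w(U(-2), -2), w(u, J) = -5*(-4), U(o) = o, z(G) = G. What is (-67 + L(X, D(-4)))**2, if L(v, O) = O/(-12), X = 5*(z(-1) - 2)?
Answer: 42436/9 ≈ 4715.1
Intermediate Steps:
w(u, J) = 20
D(y) = 20
X = -15 (X = 5*(-1 - 2) = 5*(-3) = -15)
L(v, O) = -O/12 (L(v, O) = O*(-1/12) = -O/12)
(-67 + L(X, D(-4)))**2 = (-67 - 1/12*20)**2 = (-67 - 5/3)**2 = (-206/3)**2 = 42436/9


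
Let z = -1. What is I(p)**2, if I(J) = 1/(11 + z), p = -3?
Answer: 1/100 ≈ 0.010000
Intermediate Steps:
I(J) = 1/10 (I(J) = 1/(11 - 1) = 1/10)
I(p)**2 = (1/10)**2 = 1/100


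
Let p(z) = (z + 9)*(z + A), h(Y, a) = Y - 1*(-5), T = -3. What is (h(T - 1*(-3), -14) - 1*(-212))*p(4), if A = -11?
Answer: -19747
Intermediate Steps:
h(Y, a) = 5 + Y (h(Y, a) = Y + 5 = 5 + Y)
p(z) = (-11 + z)*(9 + z) (p(z) = (z + 9)*(z - 11) = (9 + z)*(-11 + z) = (-11 + z)*(9 + z))
(h(T - 1*(-3), -14) - 1*(-212))*p(4) = ((5 + (-3 - 1*(-3))) - 1*(-212))*(-99 + 4**2 - 2*4) = ((5 + (-3 + 3)) + 212)*(-99 + 16 - 8) = ((5 + 0) + 212)*(-91) = (5 + 212)*(-91) = 217*(-91) = -19747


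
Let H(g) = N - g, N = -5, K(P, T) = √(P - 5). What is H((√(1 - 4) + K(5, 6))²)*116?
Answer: 0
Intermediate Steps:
K(P, T) = √(-5 + P)
H(g) = -5 - g
H((√(1 - 4) + K(5, 6))²)*116 = (-5 - (√(1 - 4) + √(-5 + 5))²)*116 = (-5 - (√(-3) + √0)²)*116 = (-5 - (I*√3 + 0)²)*116 = (-5 - (I*√3)²)*116 = (-5 - 1*(-3))*116 = (-5 + 3)*116 = -2*116 = -232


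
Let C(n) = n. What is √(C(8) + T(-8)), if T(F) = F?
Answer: 0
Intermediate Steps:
√(C(8) + T(-8)) = √(8 - 8) = √0 = 0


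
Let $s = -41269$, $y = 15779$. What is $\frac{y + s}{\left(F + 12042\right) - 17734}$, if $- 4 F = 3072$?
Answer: $\frac{2549}{646} \approx 3.9458$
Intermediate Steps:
$F = -768$ ($F = \left(- \frac{1}{4}\right) 3072 = -768$)
$\frac{y + s}{\left(F + 12042\right) - 17734} = \frac{15779 - 41269}{\left(-768 + 12042\right) - 17734} = - \frac{25490}{11274 - 17734} = - \frac{25490}{-6460} = \left(-25490\right) \left(- \frac{1}{6460}\right) = \frac{2549}{646}$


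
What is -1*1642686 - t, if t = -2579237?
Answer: 936551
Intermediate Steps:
-1*1642686 - t = -1*1642686 - 1*(-2579237) = -1642686 + 2579237 = 936551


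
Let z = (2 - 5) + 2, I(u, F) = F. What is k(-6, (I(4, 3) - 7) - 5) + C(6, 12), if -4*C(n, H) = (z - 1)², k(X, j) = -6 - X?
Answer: -1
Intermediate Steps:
z = -1 (z = -3 + 2 = -1)
C(n, H) = -1 (C(n, H) = -(-1 - 1)²/4 = -¼*(-2)² = -¼*4 = -1)
k(-6, (I(4, 3) - 7) - 5) + C(6, 12) = (-6 - 1*(-6)) - 1 = (-6 + 6) - 1 = 0 - 1 = -1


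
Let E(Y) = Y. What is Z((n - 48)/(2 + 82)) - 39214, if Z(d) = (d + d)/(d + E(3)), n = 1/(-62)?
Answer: -495945412/12647 ≈ -39215.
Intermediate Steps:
n = -1/62 ≈ -0.016129
Z(d) = 2*d/(3 + d) (Z(d) = (d + d)/(d + 3) = (2*d)/(3 + d) = 2*d/(3 + d))
Z((n - 48)/(2 + 82)) - 39214 = 2*((-1/62 - 48)/(2 + 82))/(3 + (-1/62 - 48)/(2 + 82)) - 39214 = 2*(-2977/62/84)/(3 - 2977/62/84) - 39214 = 2*(-2977/62*1/84)/(3 - 2977/62*1/84) - 39214 = 2*(-2977/5208)/(3 - 2977/5208) - 39214 = 2*(-2977/5208)/(12647/5208) - 39214 = 2*(-2977/5208)*(5208/12647) - 39214 = -5954/12647 - 39214 = -495945412/12647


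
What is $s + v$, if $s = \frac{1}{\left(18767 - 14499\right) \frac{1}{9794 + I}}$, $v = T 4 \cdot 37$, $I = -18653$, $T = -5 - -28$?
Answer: $\frac{14519413}{4268} \approx 3401.9$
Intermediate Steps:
$T = 23$ ($T = -5 + 28 = 23$)
$v = 3404$ ($v = 23 \cdot 4 \cdot 37 = 92 \cdot 37 = 3404$)
$s = - \frac{8859}{4268}$ ($s = \frac{1}{\left(18767 - 14499\right) \frac{1}{9794 - 18653}} = \frac{1}{4268 \frac{1}{-8859}} = \frac{1}{4268 \left(- \frac{1}{8859}\right)} = \frac{1}{- \frac{4268}{8859}} = - \frac{8859}{4268} \approx -2.0757$)
$s + v = - \frac{8859}{4268} + 3404 = \frac{14519413}{4268}$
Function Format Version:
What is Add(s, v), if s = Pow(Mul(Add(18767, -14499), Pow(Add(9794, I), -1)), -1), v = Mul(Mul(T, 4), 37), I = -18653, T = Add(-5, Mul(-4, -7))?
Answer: Rational(14519413, 4268) ≈ 3401.9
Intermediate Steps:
T = 23 (T = Add(-5, 28) = 23)
v = 3404 (v = Mul(Mul(23, 4), 37) = Mul(92, 37) = 3404)
s = Rational(-8859, 4268) (s = Pow(Mul(Add(18767, -14499), Pow(Add(9794, -18653), -1)), -1) = Pow(Mul(4268, Pow(-8859, -1)), -1) = Pow(Mul(4268, Rational(-1, 8859)), -1) = Pow(Rational(-4268, 8859), -1) = Rational(-8859, 4268) ≈ -2.0757)
Add(s, v) = Add(Rational(-8859, 4268), 3404) = Rational(14519413, 4268)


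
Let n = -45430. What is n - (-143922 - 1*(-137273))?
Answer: -38781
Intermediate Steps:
n - (-143922 - 1*(-137273)) = -45430 - (-143922 - 1*(-137273)) = -45430 - (-143922 + 137273) = -45430 - 1*(-6649) = -45430 + 6649 = -38781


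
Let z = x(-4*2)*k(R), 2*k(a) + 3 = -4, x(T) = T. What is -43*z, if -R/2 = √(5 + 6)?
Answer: -1204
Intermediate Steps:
R = -2*√11 (R = -2*√(5 + 6) = -2*√11 ≈ -6.6332)
k(a) = -7/2 (k(a) = -3/2 + (½)*(-4) = -3/2 - 2 = -7/2)
z = 28 (z = -4*2*(-7/2) = -8*(-7/2) = 28)
-43*z = -43*28 = -1204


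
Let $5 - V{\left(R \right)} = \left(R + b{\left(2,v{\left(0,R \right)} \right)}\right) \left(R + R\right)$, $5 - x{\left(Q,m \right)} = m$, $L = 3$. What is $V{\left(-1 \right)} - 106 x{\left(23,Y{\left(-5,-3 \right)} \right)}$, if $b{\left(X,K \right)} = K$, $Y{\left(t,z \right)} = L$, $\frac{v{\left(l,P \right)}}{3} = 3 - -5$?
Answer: $-161$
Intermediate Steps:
$v{\left(l,P \right)} = 24$ ($v{\left(l,P \right)} = 3 \left(3 - -5\right) = 3 \left(3 + 5\right) = 3 \cdot 8 = 24$)
$Y{\left(t,z \right)} = 3$
$x{\left(Q,m \right)} = 5 - m$
$V{\left(R \right)} = 5 - 2 R \left(24 + R\right)$ ($V{\left(R \right)} = 5 - \left(R + 24\right) \left(R + R\right) = 5 - \left(24 + R\right) 2 R = 5 - 2 R \left(24 + R\right)$)
$V{\left(-1 \right)} - 106 x{\left(23,Y{\left(-5,-3 \right)} \right)} = \left(5 - -48 - 2 \left(-1\right)^{2}\right) - 106 \left(5 - 3\right) = \left(5 + 48 - 2\right) - 106 \left(5 - 3\right) = \left(5 + 48 - 2\right) - 212 = 51 - 212 = -161$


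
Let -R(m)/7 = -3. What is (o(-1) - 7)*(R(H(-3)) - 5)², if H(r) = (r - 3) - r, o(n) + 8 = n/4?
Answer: -3904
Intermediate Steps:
o(n) = -8 + n/4
H(r) = -3 (H(r) = (-3 + r) - r = -3)
R(m) = 21 (R(m) = -7*(-3) = 21)
(o(-1) - 7)*(R(H(-3)) - 5)² = ((-8 + (¼)*(-1)) - 7)*(21 - 5)² = ((-8 - ¼) - 7)*16² = (-33/4 - 7)*256 = -61/4*256 = -3904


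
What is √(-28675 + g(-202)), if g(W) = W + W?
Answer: 9*I*√359 ≈ 170.53*I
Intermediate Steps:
g(W) = 2*W
√(-28675 + g(-202)) = √(-28675 + 2*(-202)) = √(-28675 - 404) = √(-29079) = 9*I*√359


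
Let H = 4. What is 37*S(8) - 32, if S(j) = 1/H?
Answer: -91/4 ≈ -22.750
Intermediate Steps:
S(j) = ¼ (S(j) = 1/4 = ¼)
37*S(8) - 32 = 37*(¼) - 32 = 37/4 - 32 = -91/4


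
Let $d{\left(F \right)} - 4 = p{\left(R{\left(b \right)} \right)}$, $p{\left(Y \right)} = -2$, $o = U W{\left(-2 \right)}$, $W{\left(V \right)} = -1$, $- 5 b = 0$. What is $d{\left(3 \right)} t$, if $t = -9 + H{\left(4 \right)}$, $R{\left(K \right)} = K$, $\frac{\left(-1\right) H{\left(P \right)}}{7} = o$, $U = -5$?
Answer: $-88$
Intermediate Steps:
$b = 0$ ($b = \left(- \frac{1}{5}\right) 0 = 0$)
$o = 5$ ($o = \left(-5\right) \left(-1\right) = 5$)
$H{\left(P \right)} = -35$ ($H{\left(P \right)} = \left(-7\right) 5 = -35$)
$t = -44$ ($t = -9 - 35 = -44$)
$d{\left(F \right)} = 2$ ($d{\left(F \right)} = 4 - 2 = 2$)
$d{\left(3 \right)} t = 2 \left(-44\right) = -88$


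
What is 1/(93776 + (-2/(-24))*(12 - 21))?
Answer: 4/375101 ≈ 1.0664e-5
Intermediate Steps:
1/(93776 + (-2/(-24))*(12 - 21)) = 1/(93776 - 1/24*(-2)*(-9)) = 1/(93776 + (1/12)*(-9)) = 1/(93776 - ¾) = 1/(375101/4) = 4/375101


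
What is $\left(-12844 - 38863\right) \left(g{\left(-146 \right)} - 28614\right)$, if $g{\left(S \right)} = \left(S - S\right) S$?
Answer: $1479544098$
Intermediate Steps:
$g{\left(S \right)} = 0$ ($g{\left(S \right)} = 0 S = 0$)
$\left(-12844 - 38863\right) \left(g{\left(-146 \right)} - 28614\right) = \left(-12844 - 38863\right) \left(0 - 28614\right) = \left(-51707\right) \left(-28614\right) = 1479544098$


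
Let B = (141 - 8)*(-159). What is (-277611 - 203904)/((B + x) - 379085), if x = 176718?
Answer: 481515/223514 ≈ 2.1543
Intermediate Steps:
B = -21147 (B = 133*(-159) = -21147)
(-277611 - 203904)/((B + x) - 379085) = (-277611 - 203904)/((-21147 + 176718) - 379085) = -481515/(155571 - 379085) = -481515/(-223514) = -481515*(-1/223514) = 481515/223514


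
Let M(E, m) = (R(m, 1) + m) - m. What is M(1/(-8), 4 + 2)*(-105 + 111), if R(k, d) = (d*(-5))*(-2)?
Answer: 60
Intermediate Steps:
R(k, d) = 10*d (R(k, d) = -5*d*(-2) = 10*d)
M(E, m) = 10 (M(E, m) = (10*1 + m) - m = (10 + m) - m = 10)
M(1/(-8), 4 + 2)*(-105 + 111) = 10*(-105 + 111) = 10*6 = 60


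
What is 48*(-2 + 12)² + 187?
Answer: 4987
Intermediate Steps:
48*(-2 + 12)² + 187 = 48*10² + 187 = 48*100 + 187 = 4800 + 187 = 4987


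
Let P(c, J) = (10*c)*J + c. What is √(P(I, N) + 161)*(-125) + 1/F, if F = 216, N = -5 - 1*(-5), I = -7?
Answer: 1/216 - 125*√154 ≈ -1551.2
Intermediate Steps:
N = 0 (N = -5 + 5 = 0)
P(c, J) = c + 10*J*c (P(c, J) = 10*J*c + c = c + 10*J*c)
√(P(I, N) + 161)*(-125) + 1/F = √(-7*(1 + 10*0) + 161)*(-125) + 1/216 = √(-7*(1 + 0) + 161)*(-125) + 1/216 = √(-7*1 + 161)*(-125) + 1/216 = √(-7 + 161)*(-125) + 1/216 = √154*(-125) + 1/216 = -125*√154 + 1/216 = 1/216 - 125*√154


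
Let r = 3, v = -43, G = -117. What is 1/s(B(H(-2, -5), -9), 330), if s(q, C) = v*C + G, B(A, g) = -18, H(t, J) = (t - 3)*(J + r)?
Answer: -1/14307 ≈ -6.9896e-5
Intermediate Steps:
H(t, J) = (-3 + t)*(3 + J) (H(t, J) = (t - 3)*(J + 3) = (-3 + t)*(3 + J))
s(q, C) = -117 - 43*C (s(q, C) = -43*C - 117 = -117 - 43*C)
1/s(B(H(-2, -5), -9), 330) = 1/(-117 - 43*330) = 1/(-117 - 14190) = 1/(-14307) = -1/14307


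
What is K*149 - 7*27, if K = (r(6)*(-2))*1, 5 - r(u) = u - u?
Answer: -1679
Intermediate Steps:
r(u) = 5 (r(u) = 5 - (u - u) = 5 - 1*0 = 5 + 0 = 5)
K = -10 (K = (5*(-2))*1 = -10*1 = -10)
K*149 - 7*27 = -10*149 - 7*27 = -1490 - 189 = -1679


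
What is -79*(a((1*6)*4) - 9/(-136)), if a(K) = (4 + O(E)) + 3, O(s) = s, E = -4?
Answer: -32943/136 ≈ -242.23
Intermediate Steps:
a(K) = 3 (a(K) = (4 - 4) + 3 = 0 + 3 = 3)
-79*(a((1*6)*4) - 9/(-136)) = -79*(3 - 9/(-136)) = -79*(3 - 9*(-1/136)) = -79*(3 + 9/136) = -79*417/136 = -32943/136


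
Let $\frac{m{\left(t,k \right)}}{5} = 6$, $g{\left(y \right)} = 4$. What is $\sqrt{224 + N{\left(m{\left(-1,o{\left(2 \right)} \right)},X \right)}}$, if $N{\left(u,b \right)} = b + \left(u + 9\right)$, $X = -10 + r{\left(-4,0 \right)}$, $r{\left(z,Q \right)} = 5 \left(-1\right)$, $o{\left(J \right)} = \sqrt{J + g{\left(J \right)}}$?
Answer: $2 \sqrt{62} \approx 15.748$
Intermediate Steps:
$o{\left(J \right)} = \sqrt{4 + J}$ ($o{\left(J \right)} = \sqrt{J + 4} = \sqrt{4 + J}$)
$r{\left(z,Q \right)} = -5$
$m{\left(t,k \right)} = 30$ ($m{\left(t,k \right)} = 5 \cdot 6 = 30$)
$X = -15$ ($X = -10 - 5 = -15$)
$N{\left(u,b \right)} = 9 + b + u$ ($N{\left(u,b \right)} = b + \left(9 + u\right) = 9 + b + u$)
$\sqrt{224 + N{\left(m{\left(-1,o{\left(2 \right)} \right)},X \right)}} = \sqrt{224 + \left(9 - 15 + 30\right)} = \sqrt{224 + 24} = \sqrt{248} = 2 \sqrt{62}$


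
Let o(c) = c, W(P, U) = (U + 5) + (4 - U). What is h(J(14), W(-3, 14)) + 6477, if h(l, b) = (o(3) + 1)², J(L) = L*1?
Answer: 6493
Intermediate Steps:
W(P, U) = 9 (W(P, U) = (5 + U) + (4 - U) = 9)
J(L) = L
h(l, b) = 16 (h(l, b) = (3 + 1)² = 4² = 16)
h(J(14), W(-3, 14)) + 6477 = 16 + 6477 = 6493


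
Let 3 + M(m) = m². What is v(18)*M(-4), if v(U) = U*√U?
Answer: 702*√2 ≈ 992.78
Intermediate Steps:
v(U) = U^(3/2)
M(m) = -3 + m²
v(18)*M(-4) = 18^(3/2)*(-3 + (-4)²) = (54*√2)*(-3 + 16) = (54*√2)*13 = 702*√2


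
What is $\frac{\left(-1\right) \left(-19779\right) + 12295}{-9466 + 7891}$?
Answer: $- \frac{4582}{225} \approx -20.364$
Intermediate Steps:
$\frac{\left(-1\right) \left(-19779\right) + 12295}{-9466 + 7891} = \frac{19779 + 12295}{-1575} = 32074 \left(- \frac{1}{1575}\right) = - \frac{4582}{225}$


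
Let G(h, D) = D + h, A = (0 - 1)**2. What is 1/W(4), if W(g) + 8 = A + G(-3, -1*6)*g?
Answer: -1/43 ≈ -0.023256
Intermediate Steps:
A = 1 (A = (-1)**2 = 1)
W(g) = -7 - 9*g (W(g) = -8 + (1 + (-1*6 - 3)*g) = -8 + (1 + (-6 - 3)*g) = -8 + (1 - 9*g) = -7 - 9*g)
1/W(4) = 1/(-7 - 9*4) = 1/(-7 - 36) = 1/(-43) = -1/43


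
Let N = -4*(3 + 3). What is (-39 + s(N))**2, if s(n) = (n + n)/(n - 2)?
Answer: 233289/169 ≈ 1380.4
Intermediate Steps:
N = -24 (N = -4*6 = -24)
s(n) = 2*n/(-2 + n) (s(n) = (2*n)/(-2 + n) = 2*n/(-2 + n))
(-39 + s(N))**2 = (-39 + 2*(-24)/(-2 - 24))**2 = (-39 + 2*(-24)/(-26))**2 = (-39 + 2*(-24)*(-1/26))**2 = (-39 + 24/13)**2 = (-483/13)**2 = 233289/169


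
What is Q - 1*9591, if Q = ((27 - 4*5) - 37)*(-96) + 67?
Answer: -6644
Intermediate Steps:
Q = 2947 (Q = ((27 - 20) - 37)*(-96) + 67 = (7 - 37)*(-96) + 67 = -30*(-96) + 67 = 2880 + 67 = 2947)
Q - 1*9591 = 2947 - 1*9591 = 2947 - 9591 = -6644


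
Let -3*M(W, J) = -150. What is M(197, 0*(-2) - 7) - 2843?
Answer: -2793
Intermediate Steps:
M(W, J) = 50 (M(W, J) = -1/3*(-150) = 50)
M(197, 0*(-2) - 7) - 2843 = 50 - 2843 = -2793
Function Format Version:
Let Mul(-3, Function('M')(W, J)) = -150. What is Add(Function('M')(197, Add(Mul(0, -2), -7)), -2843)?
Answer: -2793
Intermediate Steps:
Function('M')(W, J) = 50 (Function('M')(W, J) = Mul(Rational(-1, 3), -150) = 50)
Add(Function('M')(197, Add(Mul(0, -2), -7)), -2843) = Add(50, -2843) = -2793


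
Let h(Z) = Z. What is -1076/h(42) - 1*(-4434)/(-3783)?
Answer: -709456/26481 ≈ -26.791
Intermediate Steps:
-1076/h(42) - 1*(-4434)/(-3783) = -1076/42 - 1*(-4434)/(-3783) = -1076*1/42 + 4434*(-1/3783) = -538/21 - 1478/1261 = -709456/26481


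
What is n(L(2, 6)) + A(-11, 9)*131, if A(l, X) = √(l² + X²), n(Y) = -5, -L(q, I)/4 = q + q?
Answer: -5 + 131*√202 ≈ 1856.9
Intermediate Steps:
L(q, I) = -8*q (L(q, I) = -4*(q + q) = -8*q)
A(l, X) = √(X² + l²)
n(L(2, 6)) + A(-11, 9)*131 = -5 + √(9² + (-11)²)*131 = -5 + √(81 + 121)*131 = -5 + √202*131 = -5 + 131*√202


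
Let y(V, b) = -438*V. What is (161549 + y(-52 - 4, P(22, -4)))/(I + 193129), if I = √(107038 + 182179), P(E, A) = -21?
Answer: 35936864933/37298521424 - 186077*√289217/37298521424 ≈ 0.96081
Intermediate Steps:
I = √289217 ≈ 537.79
(161549 + y(-52 - 4, P(22, -4)))/(I + 193129) = (161549 - 438*(-52 - 4))/(√289217 + 193129) = (161549 - 438*(-56))/(193129 + √289217) = (161549 + 24528)/(193129 + √289217) = 186077/(193129 + √289217)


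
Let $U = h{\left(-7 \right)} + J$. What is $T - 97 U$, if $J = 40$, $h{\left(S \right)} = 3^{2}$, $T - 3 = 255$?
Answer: $-4495$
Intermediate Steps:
$T = 258$ ($T = 3 + 255 = 258$)
$h{\left(S \right)} = 9$
$U = 49$ ($U = 9 + 40 = 49$)
$T - 97 U = 258 - 4753 = -4495$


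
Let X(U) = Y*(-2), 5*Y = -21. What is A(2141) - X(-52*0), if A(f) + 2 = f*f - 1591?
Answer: 22911398/5 ≈ 4.5823e+6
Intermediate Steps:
Y = -21/5 (Y = (⅕)*(-21) = -21/5 ≈ -4.2000)
A(f) = -1593 + f² (A(f) = -2 + (f*f - 1591) = -2 + (f² - 1591) = -2 + (-1591 + f²) = -1593 + f²)
X(U) = 42/5 (X(U) = -21/5*(-2) = 42/5)
A(2141) - X(-52*0) = (-1593 + 2141²) - 1*42/5 = (-1593 + 4583881) - 42/5 = 4582288 - 42/5 = 22911398/5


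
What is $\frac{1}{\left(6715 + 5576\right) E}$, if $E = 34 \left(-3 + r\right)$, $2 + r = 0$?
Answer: $- \frac{1}{2089470} \approx -4.7859 \cdot 10^{-7}$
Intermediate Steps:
$r = -2$ ($r = -2 + 0 = -2$)
$E = -170$ ($E = 34 \left(-3 - 2\right) = 34 \left(-5\right) = -170$)
$\frac{1}{\left(6715 + 5576\right) E} = \frac{1}{\left(6715 + 5576\right) \left(-170\right)} = \frac{1}{12291} \left(- \frac{1}{170}\right) = - \frac{1}{2089470}$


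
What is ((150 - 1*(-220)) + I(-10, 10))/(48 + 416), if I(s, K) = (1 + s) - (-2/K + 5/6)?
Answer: 10811/13920 ≈ 0.77665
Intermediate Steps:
I(s, K) = 1/6 + s + 2/K (I(s, K) = (1 + s) - (-2/K + 5*(1/6)) = (1 + s) - (-2/K + 5/6) = (1 + s) - (5/6 - 2/K) = (1 + s) + (-5/6 + 2/K) = 1/6 + s + 2/K)
((150 - 1*(-220)) + I(-10, 10))/(48 + 416) = ((150 - 1*(-220)) + (1/6 - 10 + 2/10))/(48 + 416) = ((150 + 220) + (1/6 - 10 + 2*(1/10)))/464 = (370 + (1/6 - 10 + 1/5))*(1/464) = (370 - 289/30)*(1/464) = (10811/30)*(1/464) = 10811/13920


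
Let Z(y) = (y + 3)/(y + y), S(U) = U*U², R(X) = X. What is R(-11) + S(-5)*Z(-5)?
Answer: -36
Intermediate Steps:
S(U) = U³
Z(y) = (3 + y)/(2*y) (Z(y) = (3 + y)/((2*y)) = (3 + y)*(1/(2*y)) = (3 + y)/(2*y))
R(-11) + S(-5)*Z(-5) = -11 + (-5)³*((½)*(3 - 5)/(-5)) = -11 - 125*(-1)*(-2)/(2*5) = -11 - 125*⅕ = -11 - 25 = -36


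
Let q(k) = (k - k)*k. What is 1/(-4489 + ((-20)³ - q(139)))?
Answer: -1/12489 ≈ -8.0070e-5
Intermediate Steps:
q(k) = 0 (q(k) = 0*k = 0)
1/(-4489 + ((-20)³ - q(139))) = 1/(-4489 + ((-20)³ - 1*0)) = 1/(-4489 + (-8000 + 0)) = 1/(-4489 - 8000) = 1/(-12489) = -1/12489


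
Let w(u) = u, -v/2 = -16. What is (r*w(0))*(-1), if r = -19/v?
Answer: 0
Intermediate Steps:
v = 32 (v = -2*(-16) = 32)
r = -19/32 ≈ -0.59375
(r*w(0))*(-1) = -19/32*0*(-1) = 0*(-1) = 0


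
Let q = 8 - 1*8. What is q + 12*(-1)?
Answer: -12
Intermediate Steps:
q = 0 (q = 8 - 8 = 0)
q + 12*(-1) = 0 + 12*(-1) = 0 - 12 = -12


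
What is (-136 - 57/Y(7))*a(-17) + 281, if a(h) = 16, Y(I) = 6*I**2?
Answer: -93007/49 ≈ -1898.1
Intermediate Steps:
(-136 - 57/Y(7))*a(-17) + 281 = (-136 - 57/(6*7**2))*16 + 281 = (-136 - 57/(6*49))*16 + 281 = (-136 - 57/294)*16 + 281 = (-136 - 1*19/98)*16 + 281 = (-136 - 19/98)*16 + 281 = -13347/98*16 + 281 = -106776/49 + 281 = -93007/49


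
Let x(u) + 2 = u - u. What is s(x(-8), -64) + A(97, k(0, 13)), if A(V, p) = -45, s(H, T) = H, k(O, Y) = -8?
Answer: -47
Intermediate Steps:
x(u) = -2 (x(u) = -2 + (u - u) = -2 + 0 = -2)
s(x(-8), -64) + A(97, k(0, 13)) = -2 - 45 = -47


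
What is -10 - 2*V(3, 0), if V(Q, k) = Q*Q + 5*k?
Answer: -28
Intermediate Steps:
V(Q, k) = Q**2 + 5*k
-10 - 2*V(3, 0) = -10 - 2*(3**2 + 5*0) = -10 - 2*(9 + 0) = -10 - 2*9 = -10 - 18 = -28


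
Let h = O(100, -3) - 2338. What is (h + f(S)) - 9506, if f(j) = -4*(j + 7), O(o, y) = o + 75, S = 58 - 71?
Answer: -11645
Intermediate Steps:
S = -13
O(o, y) = 75 + o
f(j) = -28 - 4*j (f(j) = -4*(7 + j) = -28 - 4*j)
h = -2163 (h = (75 + 100) - 2338 = 175 - 2338 = -2163)
(h + f(S)) - 9506 = (-2163 + (-28 - 4*(-13))) - 9506 = (-2163 + (-28 + 52)) - 9506 = (-2163 + 24) - 9506 = -2139 - 9506 = -11645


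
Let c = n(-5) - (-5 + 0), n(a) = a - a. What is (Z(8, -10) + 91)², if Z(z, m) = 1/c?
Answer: 207936/25 ≈ 8317.4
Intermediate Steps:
n(a) = 0
c = 5 (c = 0 - (-5 + 0) = 0 - 1*(-5) = 0 + 5 = 5)
Z(z, m) = ⅕ (Z(z, m) = 1/5 = ⅕)
(Z(8, -10) + 91)² = (⅕ + 91)² = (456/5)² = 207936/25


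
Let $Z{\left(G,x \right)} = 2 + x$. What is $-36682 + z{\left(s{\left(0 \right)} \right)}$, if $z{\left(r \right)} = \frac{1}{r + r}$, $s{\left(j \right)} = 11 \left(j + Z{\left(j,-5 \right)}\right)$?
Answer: $- \frac{2421013}{66} \approx -36682.0$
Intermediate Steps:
$s{\left(j \right)} = -33 + 11 j$ ($s{\left(j \right)} = 11 \left(j + \left(2 - 5\right)\right) = 11 \left(j - 3\right) = 11 \left(-3 + j\right) = -33 + 11 j$)
$z{\left(r \right)} = \frac{1}{2 r}$
$-36682 + z{\left(s{\left(0 \right)} \right)} = -36682 + \frac{1}{2 \left(-33 + 11 \cdot 0\right)} = -36682 + \frac{1}{2 \left(-33 + 0\right)} = -36682 + \frac{1}{2 \left(-33\right)} = -36682 + \frac{1}{2} \left(- \frac{1}{33}\right) = -36682 - \frac{1}{66} = - \frac{2421013}{66}$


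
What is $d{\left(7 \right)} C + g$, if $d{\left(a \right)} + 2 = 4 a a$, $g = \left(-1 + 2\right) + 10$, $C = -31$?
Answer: $-6003$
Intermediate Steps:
$g = 11$ ($g = 1 + 10 = 11$)
$d{\left(a \right)} = -2 + 4 a^{2}$ ($d{\left(a \right)} = -2 + 4 a a = -2 + 4 a^{2}$)
$d{\left(7 \right)} C + g = \left(-2 + 4 \cdot 7^{2}\right) \left(-31\right) + 11 = \left(-2 + 4 \cdot 49\right) \left(-31\right) + 11 = \left(-2 + 196\right) \left(-31\right) + 11 = 194 \left(-31\right) + 11 = -6014 + 11 = -6003$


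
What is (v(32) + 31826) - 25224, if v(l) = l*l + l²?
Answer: 8650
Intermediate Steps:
v(l) = 2*l² (v(l) = l² + l² = 2*l²)
(v(32) + 31826) - 25224 = (2*32² + 31826) - 25224 = (2*1024 + 31826) - 25224 = (2048 + 31826) - 25224 = 33874 - 25224 = 8650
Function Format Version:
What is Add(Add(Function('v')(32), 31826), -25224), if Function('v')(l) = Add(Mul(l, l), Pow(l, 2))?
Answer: 8650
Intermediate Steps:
Function('v')(l) = Mul(2, Pow(l, 2)) (Function('v')(l) = Add(Pow(l, 2), Pow(l, 2)) = Mul(2, Pow(l, 2)))
Add(Add(Function('v')(32), 31826), -25224) = Add(Add(Mul(2, Pow(32, 2)), 31826), -25224) = Add(Add(Mul(2, 1024), 31826), -25224) = Add(Add(2048, 31826), -25224) = Add(33874, -25224) = 8650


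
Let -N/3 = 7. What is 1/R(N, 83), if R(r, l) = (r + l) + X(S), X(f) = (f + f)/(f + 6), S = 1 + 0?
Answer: 7/436 ≈ 0.016055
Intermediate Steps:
N = -21 (N = -3*7 = -21)
S = 1
X(f) = 2*f/(6 + f) (X(f) = (2*f)/(6 + f) = 2*f/(6 + f))
R(r, l) = 2/7 + l + r (R(r, l) = (r + l) + 2*1/(6 + 1) = (l + r) + 2*1/7 = (l + r) + 2*1*(⅐) = (l + r) + 2/7 = 2/7 + l + r)
1/R(N, 83) = 1/(2/7 + 83 - 21) = 1/(436/7) = 7/436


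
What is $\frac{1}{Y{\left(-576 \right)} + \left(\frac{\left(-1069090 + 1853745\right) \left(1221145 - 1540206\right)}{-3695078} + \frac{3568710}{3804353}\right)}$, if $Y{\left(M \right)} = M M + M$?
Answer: $\frac{14057381074534}{5608248258353851295} \approx 2.5066 \cdot 10^{-6}$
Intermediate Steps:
$Y{\left(M \right)} = M + M^{2}$ ($Y{\left(M \right)} = M^{2} + M = M + M^{2}$)
$\frac{1}{Y{\left(-576 \right)} + \left(\frac{\left(-1069090 + 1853745\right) \left(1221145 - 1540206\right)}{-3695078} + \frac{3568710}{3804353}\right)} = \frac{1}{- 576 \left(1 - 576\right) + \left(\frac{\left(-1069090 + 1853745\right) \left(1221145 - 1540206\right)}{-3695078} + \frac{3568710}{3804353}\right)} = \frac{1}{\left(-576\right) \left(-575\right) + \left(784655 \left(-319061\right) \left(- \frac{1}{3695078}\right) + 3568710 \cdot \frac{1}{3804353}\right)} = \frac{1}{331200 + \left(\left(-250352808955\right) \left(- \frac{1}{3695078}\right) + \frac{3568710}{3804353}\right)} = \frac{1}{331200 + \left(\frac{250352808955}{3695078} + \frac{3568710}{3804353}\right)} = \frac{1}{331200 + \frac{952443646468190495}{14057381074534}} = \frac{1}{\frac{5608248258353851295}{14057381074534}} = \frac{14057381074534}{5608248258353851295}$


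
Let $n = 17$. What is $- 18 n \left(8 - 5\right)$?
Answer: $-918$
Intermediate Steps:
$- 18 n \left(8 - 5\right) = \left(-18\right) 17 \left(8 - 5\right) = \left(-306\right) 3 = -918$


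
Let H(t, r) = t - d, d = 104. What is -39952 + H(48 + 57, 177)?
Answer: -39951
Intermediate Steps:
H(t, r) = -104 + t (H(t, r) = t - 1*104 = t - 104 = -104 + t)
-39952 + H(48 + 57, 177) = -39952 + (-104 + (48 + 57)) = -39952 + (-104 + 105) = -39952 + 1 = -39951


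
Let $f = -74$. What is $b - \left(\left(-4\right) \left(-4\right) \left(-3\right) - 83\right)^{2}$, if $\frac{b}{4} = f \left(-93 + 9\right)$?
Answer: $7703$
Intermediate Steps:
$b = 24864$ ($b = 4 \left(- 74 \left(-93 + 9\right)\right) = 4 \left(\left(-74\right) \left(-84\right)\right) = 4 \cdot 6216 = 24864$)
$b - \left(\left(-4\right) \left(-4\right) \left(-3\right) - 83\right)^{2} = 24864 - \left(\left(-4\right) \left(-4\right) \left(-3\right) - 83\right)^{2} = 24864 - \left(16 \left(-3\right) - 83\right)^{2} = 24864 - \left(-48 - 83\right)^{2} = 24864 - \left(-131\right)^{2} = 24864 - 17161 = 7703$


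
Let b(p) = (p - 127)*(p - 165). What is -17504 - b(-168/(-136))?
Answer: -11010848/289 ≈ -38100.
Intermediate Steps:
b(p) = (-165 + p)*(-127 + p) (b(p) = (-127 + p)*(-165 + p) = (-165 + p)*(-127 + p))
-17504 - b(-168/(-136)) = -17504 - (20955 + (-168/(-136))**2 - (-49056)/(-136)) = -17504 - (20955 + (-168*(-1/136))**2 - (-49056)*(-1)/136) = -17504 - (20955 + (21/17)**2 - 292*21/17) = -17504 - (20955 + 441/289 - 6132/17) = -17504 - 1*5952192/289 = -17504 - 5952192/289 = -11010848/289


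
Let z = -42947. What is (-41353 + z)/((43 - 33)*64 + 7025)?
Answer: -5620/511 ≈ -10.998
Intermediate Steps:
(-41353 + z)/((43 - 33)*64 + 7025) = (-41353 - 42947)/((43 - 33)*64 + 7025) = -84300/(10*64 + 7025) = -84300/(640 + 7025) = -84300/7665 = -84300*1/7665 = -5620/511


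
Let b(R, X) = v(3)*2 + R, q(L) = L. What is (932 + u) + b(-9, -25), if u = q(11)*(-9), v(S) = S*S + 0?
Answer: 842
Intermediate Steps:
v(S) = S**2 (v(S) = S**2 + 0 = S**2)
b(R, X) = 18 + R (b(R, X) = 3**2*2 + R = 9*2 + R = 18 + R)
u = -99 (u = 11*(-9) = -99)
(932 + u) + b(-9, -25) = (932 - 99) + (18 - 9) = 833 + 9 = 842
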